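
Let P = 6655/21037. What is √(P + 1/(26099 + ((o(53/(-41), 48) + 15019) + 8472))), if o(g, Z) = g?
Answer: 2*√144688111091012703597/42771103069 ≈ 0.56247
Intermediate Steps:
P = 6655/21037 (P = 6655*(1/21037) = 6655/21037 ≈ 0.31635)
√(P + 1/(26099 + ((o(53/(-41), 48) + 15019) + 8472))) = √(6655/21037 + 1/(26099 + ((53/(-41) + 15019) + 8472))) = √(6655/21037 + 1/(26099 + ((53*(-1/41) + 15019) + 8472))) = √(6655/21037 + 1/(26099 + ((-53/41 + 15019) + 8472))) = √(6655/21037 + 1/(26099 + (615726/41 + 8472))) = √(6655/21037 + 1/(26099 + 963078/41)) = √(6655/21037 + 1/(2033137/41)) = √(6655/21037 + 41/2033137) = √(13531389252/42771103069) = 2*√144688111091012703597/42771103069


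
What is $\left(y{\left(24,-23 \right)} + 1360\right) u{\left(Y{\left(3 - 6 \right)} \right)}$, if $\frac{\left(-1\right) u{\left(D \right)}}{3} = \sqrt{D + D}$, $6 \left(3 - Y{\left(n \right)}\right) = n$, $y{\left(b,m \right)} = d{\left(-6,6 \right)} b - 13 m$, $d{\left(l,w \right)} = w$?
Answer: $- 5409 \sqrt{7} \approx -14311.0$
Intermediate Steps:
$y{\left(b,m \right)} = - 13 m + 6 b$ ($y{\left(b,m \right)} = 6 b - 13 m = - 13 m + 6 b$)
$Y{\left(n \right)} = 3 - \frac{n}{6}$
$u{\left(D \right)} = - 3 \sqrt{2} \sqrt{D}$ ($u{\left(D \right)} = - 3 \sqrt{D + D} = - 3 \sqrt{2 D} = - 3 \sqrt{2} \sqrt{D}$)
$\left(y{\left(24,-23 \right)} + 1360\right) u{\left(Y{\left(3 - 6 \right)} \right)} = \left(\left(\left(-13\right) \left(-23\right) + 6 \cdot 24\right) + 1360\right) \left(- 3 \sqrt{2} \sqrt{3 - \frac{3 - 6}{6}}\right) = \left(\left(299 + 144\right) + 1360\right) \left(- 3 \sqrt{2} \sqrt{3 - \frac{3 - 6}{6}}\right) = \left(443 + 1360\right) \left(- 3 \sqrt{2} \sqrt{3 - - \frac{1}{2}}\right) = 1803 \left(- 3 \sqrt{2} \sqrt{3 + \frac{1}{2}}\right) = 1803 \left(- 3 \sqrt{2} \sqrt{\frac{7}{2}}\right) = 1803 \left(- 3 \sqrt{2} \frac{\sqrt{14}}{2}\right) = 1803 \left(- 3 \sqrt{7}\right) = - 5409 \sqrt{7}$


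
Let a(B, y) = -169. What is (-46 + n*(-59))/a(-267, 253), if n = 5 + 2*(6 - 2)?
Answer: 813/169 ≈ 4.8107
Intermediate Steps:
n = 13 (n = 5 + 2*4 = 5 + 8 = 13)
(-46 + n*(-59))/a(-267, 253) = (-46 + 13*(-59))/(-169) = (-46 - 767)*(-1/169) = -813*(-1/169) = 813/169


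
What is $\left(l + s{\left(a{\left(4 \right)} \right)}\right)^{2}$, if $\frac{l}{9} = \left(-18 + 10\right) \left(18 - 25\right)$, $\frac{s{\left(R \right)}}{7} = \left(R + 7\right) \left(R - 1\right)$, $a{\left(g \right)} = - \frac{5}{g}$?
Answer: $\frac{43758225}{256} \approx 1.7093 \cdot 10^{5}$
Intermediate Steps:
$s{\left(R \right)} = 7 \left(-1 + R\right) \left(7 + R\right)$ ($s{\left(R \right)} = 7 \left(R + 7\right) \left(R - 1\right) = 7 \left(7 + R\right) \left(-1 + R\right) = 7 \left(-1 + R\right) \left(7 + R\right)$)
$l = 504$ ($l = 9 \left(-18 + 10\right) \left(18 - 25\right) = 9 \left(\left(-8\right) \left(-7\right)\right) = 9 \cdot 56 = 504$)
$\left(l + s{\left(a{\left(4 \right)} \right)}\right)^{2} = \left(504 + \left(-49 + 7 \left(- \frac{5}{4}\right)^{2} + 42 \left(- \frac{5}{4}\right)\right)\right)^{2} = \left(504 - \frac{1449}{16}\right)^{2} = \left(\frac{6615}{16}\right)^{2} = \frac{43758225}{256}$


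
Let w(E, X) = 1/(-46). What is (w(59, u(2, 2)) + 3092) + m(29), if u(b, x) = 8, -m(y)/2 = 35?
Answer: 139011/46 ≈ 3022.0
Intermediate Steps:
m(y) = -70 (m(y) = -2*35 = -70)
w(E, X) = -1/46
(w(59, u(2, 2)) + 3092) + m(29) = (-1/46 + 3092) - 70 = 142231/46 - 70 = 139011/46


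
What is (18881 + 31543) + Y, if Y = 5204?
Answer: 55628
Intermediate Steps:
(18881 + 31543) + Y = (18881 + 31543) + 5204 = 50424 + 5204 = 55628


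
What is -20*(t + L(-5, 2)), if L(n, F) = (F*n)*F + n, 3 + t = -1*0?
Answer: 560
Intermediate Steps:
t = -3 (t = -3 - 1*0 = -3 + 0 = -3)
L(n, F) = n + n*F**2 (L(n, F) = n*F**2 + n = n + n*F**2)
-20*(t + L(-5, 2)) = -20*(-3 - 5*(1 + 2**2)) = -20*(-3 - 5*(1 + 4)) = -20*(-3 - 5*5) = -20*(-3 - 25) = -20*(-28) = 560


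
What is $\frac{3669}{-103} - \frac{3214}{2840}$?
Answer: $- \frac{5375501}{146260} \approx -36.753$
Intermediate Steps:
$\frac{3669}{-103} - \frac{3214}{2840} = 3669 \left(- \frac{1}{103}\right) - \frac{1607}{1420} = - \frac{3669}{103} - \frac{1607}{1420} = - \frac{5375501}{146260}$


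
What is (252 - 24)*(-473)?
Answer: -107844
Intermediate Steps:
(252 - 24)*(-473) = 228*(-473) = -107844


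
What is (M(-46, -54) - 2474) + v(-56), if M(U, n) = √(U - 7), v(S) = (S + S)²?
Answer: 10070 + I*√53 ≈ 10070.0 + 7.2801*I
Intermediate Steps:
v(S) = 4*S² (v(S) = (2*S)² = 4*S²)
M(U, n) = √(-7 + U)
(M(-46, -54) - 2474) + v(-56) = (√(-7 - 46) - 2474) + 4*(-56)² = (√(-53) - 2474) + 4*3136 = (I*√53 - 2474) + 12544 = (-2474 + I*√53) + 12544 = 10070 + I*√53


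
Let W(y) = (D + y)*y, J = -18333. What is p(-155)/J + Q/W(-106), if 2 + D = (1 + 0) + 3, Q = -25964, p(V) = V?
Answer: -118572323/50525748 ≈ -2.3468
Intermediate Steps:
D = 2 (D = -2 + ((1 + 0) + 3) = -2 + (1 + 3) = -2 + 4 = 2)
W(y) = y*(2 + y) (W(y) = (2 + y)*y = y*(2 + y))
p(-155)/J + Q/W(-106) = -155/(-18333) - 25964*(-1/(106*(2 - 106))) = -155*(-1/18333) - 25964/((-106*(-104))) = 155/18333 - 25964/11024 = 155/18333 - 25964*1/11024 = 155/18333 - 6491/2756 = -118572323/50525748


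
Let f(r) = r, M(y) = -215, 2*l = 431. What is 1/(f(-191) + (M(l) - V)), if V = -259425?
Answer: 1/259019 ≈ 3.8607e-6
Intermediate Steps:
l = 431/2 (l = (½)*431 = 431/2 ≈ 215.50)
1/(f(-191) + (M(l) - V)) = 1/(-191 + (-215 - 1*(-259425))) = 1/(-191 + (-215 + 259425)) = 1/(-191 + 259210) = 1/259019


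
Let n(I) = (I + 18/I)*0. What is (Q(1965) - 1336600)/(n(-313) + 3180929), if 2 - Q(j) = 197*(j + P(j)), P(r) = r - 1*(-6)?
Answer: -2111990/3180929 ≈ -0.66395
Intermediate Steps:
n(I) = 0
P(r) = 6 + r (P(r) = r + 6 = 6 + r)
Q(j) = -1180 - 394*j (Q(j) = 2 - 197*(j + (6 + j)) = 2 - 197*(6 + 2*j) = 2 - (1182 + 394*j) = 2 + (-1182 - 394*j) = -1180 - 394*j)
(Q(1965) - 1336600)/(n(-313) + 3180929) = ((-1180 - 394*1965) - 1336600)/(0 + 3180929) = ((-1180 - 774210) - 1336600)/3180929 = (-775390 - 1336600)*(1/3180929) = -2111990*1/3180929 = -2111990/3180929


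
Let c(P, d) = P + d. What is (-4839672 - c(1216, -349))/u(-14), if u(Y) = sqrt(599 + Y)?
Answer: -1613513*sqrt(65)/65 ≈ -2.0013e+5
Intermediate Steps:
(-4839672 - c(1216, -349))/u(-14) = (-4839672 - (1216 - 349))/(sqrt(599 - 14)) = (-4839672 - 1*867)/(sqrt(585)) = (-4839672 - 867)/((3*sqrt(65))) = -1613513*sqrt(65)/65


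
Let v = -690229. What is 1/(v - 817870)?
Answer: -1/1508099 ≈ -6.6309e-7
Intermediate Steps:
1/(v - 817870) = 1/(-690229 - 817870) = 1/(-1508099) = -1/1508099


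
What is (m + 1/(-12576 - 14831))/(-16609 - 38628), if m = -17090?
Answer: 66912233/216268637 ≈ 0.30939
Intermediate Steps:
(m + 1/(-12576 - 14831))/(-16609 - 38628) = (-17090 + 1/(-12576 - 14831))/(-16609 - 38628) = (-17090 + 1/(-27407))/(-55237) = (-17090 - 1/27407)*(-1/55237) = -468385631/27407*(-1/55237) = 66912233/216268637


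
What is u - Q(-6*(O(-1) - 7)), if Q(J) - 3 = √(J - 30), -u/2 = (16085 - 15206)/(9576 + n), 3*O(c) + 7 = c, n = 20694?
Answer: -15428/5045 - 2*√7 ≈ -8.3496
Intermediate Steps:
O(c) = -7/3 + c/3
u = -293/5045 (u = -2*(16085 - 15206)/(9576 + 20694) = -1758/30270 = -2*293/10090 = -293/5045 ≈ -0.058077)
Q(J) = 3 + √(-30 + J) (Q(J) = 3 + √(J - 30) = 3 + √(-30 + J))
u - Q(-6*(O(-1) - 7)) = -293/5045 - (3 + √(-30 - 6*((-7/3 + (⅓)*(-1)) - 7))) = -293/5045 - (3 + √(-30 - 6*((-7/3 - ⅓) - 7))) = -293/5045 - (3 + √(-30 - 6*(-8/3 - 7))) = -293/5045 - (3 + √(-30 - 6*(-29/3))) = -293/5045 - (3 + √(-30 + 58)) = -293/5045 - (3 + √28) = -293/5045 - (3 + 2*√7) = -293/5045 + (-3 - 2*√7) = -15428/5045 - 2*√7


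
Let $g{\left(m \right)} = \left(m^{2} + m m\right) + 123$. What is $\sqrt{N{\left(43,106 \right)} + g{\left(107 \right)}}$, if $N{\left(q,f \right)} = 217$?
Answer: $3 \sqrt{2582} \approx 152.44$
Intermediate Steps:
$g{\left(m \right)} = 123 + 2 m^{2}$ ($g{\left(m \right)} = \left(m^{2} + m^{2}\right) + 123 = 2 m^{2} + 123 = 123 + 2 m^{2}$)
$\sqrt{N{\left(43,106 \right)} + g{\left(107 \right)}} = \sqrt{217 + \left(123 + 2 \cdot 107^{2}\right)} = \sqrt{217 + \left(123 + 2 \cdot 11449\right)} = \sqrt{217 + \left(123 + 22898\right)} = \sqrt{217 + 23021} = \sqrt{23238} = 3 \sqrt{2582}$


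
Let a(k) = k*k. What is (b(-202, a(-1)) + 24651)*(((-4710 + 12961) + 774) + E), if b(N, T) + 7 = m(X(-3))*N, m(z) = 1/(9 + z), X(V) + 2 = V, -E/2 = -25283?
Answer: 2931102517/2 ≈ 1.4656e+9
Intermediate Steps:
E = 50566 (E = -2*(-25283) = 50566)
a(k) = k²
X(V) = -2 + V
b(N, T) = -7 + N/4 (b(N, T) = -7 + N/(9 + (-2 - 3)) = -7 + N/(9 - 5) = -7 + N/4)
(b(-202, a(-1)) + 24651)*(((-4710 + 12961) + 774) + E) = ((-7 + (¼)*(-202)) + 24651)*(((-4710 + 12961) + 774) + 50566) = ((-7 - 101/2) + 24651)*((8251 + 774) + 50566) = (-115/2 + 24651)*(9025 + 50566) = (49187/2)*59591 = 2931102517/2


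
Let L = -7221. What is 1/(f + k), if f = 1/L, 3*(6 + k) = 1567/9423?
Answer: -68043483/404498552 ≈ -0.16822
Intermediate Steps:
k = -168047/28269 (k = -6 + (1567/9423)/3 = -6 + (1567*(1/9423))/3 = -6 + (1/3)*(1567/9423) = -6 + 1567/28269 = -168047/28269 ≈ -5.9446)
f = -1/7221 (f = 1/(-7221) = -1/7221 ≈ -0.00013848)
1/(f + k) = 1/(-1/7221 - 168047/28269) = 1/(-404498552/68043483) = -68043483/404498552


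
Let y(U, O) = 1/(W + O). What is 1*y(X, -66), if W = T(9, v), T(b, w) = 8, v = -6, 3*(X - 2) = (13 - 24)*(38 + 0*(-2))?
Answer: -1/58 ≈ -0.017241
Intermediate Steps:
X = -412/3 (X = 2 + ((13 - 24)*(38 + 0*(-2)))/3 = 2 + (-11*(38 + 0))/3 = 2 + (-11*38)/3 = 2 + (⅓)*(-418) = 2 - 418/3 = -412/3 ≈ -137.33)
W = 8
y(U, O) = 1/(8 + O)
1*y(X, -66) = 1/(8 - 66) = 1/(-58) = 1*(-1/58) = -1/58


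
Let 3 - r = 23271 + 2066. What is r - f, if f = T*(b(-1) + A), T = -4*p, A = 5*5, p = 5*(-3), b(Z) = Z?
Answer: -26774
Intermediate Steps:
p = -15
A = 25
T = 60 (T = -4*(-15) = 60)
r = -25334 (r = 3 - (23271 + 2066) = 3 - 1*25337 = 3 - 25337 = -25334)
f = 1440 (f = 60*(-1 + 25) = 60*24 = 1440)
r - f = -25334 - 1*1440 = -25334 - 1440 = -26774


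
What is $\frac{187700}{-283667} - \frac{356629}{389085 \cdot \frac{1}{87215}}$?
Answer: $- \frac{1764616139676449}{22074114939} \approx -79941.0$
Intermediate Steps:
$\frac{187700}{-283667} - \frac{356629}{389085 \cdot \frac{1}{87215}} = 187700 \left(- \frac{1}{283667}\right) - \frac{356629}{389085 \cdot \frac{1}{87215}} = - \frac{187700}{283667} - \frac{356629}{\frac{77817}{17443}} = - \frac{187700}{283667} - \frac{6220679647}{77817} = - \frac{1764616139676449}{22074114939}$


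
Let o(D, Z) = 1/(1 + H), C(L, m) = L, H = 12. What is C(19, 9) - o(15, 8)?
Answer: 246/13 ≈ 18.923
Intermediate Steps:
o(D, Z) = 1/13 (o(D, Z) = 1/(1 + 12) = 1/13)
C(19, 9) - o(15, 8) = 19 - 1*1/13 = 19 - 1/13 = 246/13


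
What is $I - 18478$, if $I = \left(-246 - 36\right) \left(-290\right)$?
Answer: $63302$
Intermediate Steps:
$I = 81780$ ($I = \left(-282\right) \left(-290\right) = 81780$)
$I - 18478 = 81780 - 18478 = 63302$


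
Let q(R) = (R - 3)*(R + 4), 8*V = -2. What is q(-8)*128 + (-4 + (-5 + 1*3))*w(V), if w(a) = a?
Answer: 11267/2 ≈ 5633.5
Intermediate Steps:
V = -¼ (V = (⅛)*(-2) = -¼ ≈ -0.25000)
q(R) = (-3 + R)*(4 + R)
q(-8)*128 + (-4 + (-5 + 1*3))*w(V) = (-12 - 8 + (-8)²)*128 + (-4 + (-5 + 1*3))*(-¼) = (-12 - 8 + 64)*128 + (-4 + (-5 + 3))*(-¼) = 44*128 + (-4 - 2)*(-¼) = 5632 - 6*(-¼) = 5632 + 3/2 = 11267/2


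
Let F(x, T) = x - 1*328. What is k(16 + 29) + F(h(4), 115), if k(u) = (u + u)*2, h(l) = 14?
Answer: -134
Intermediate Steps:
F(x, T) = -328 + x (F(x, T) = x - 328 = -328 + x)
k(u) = 4*u (k(u) = (2*u)*2 = 4*u)
k(16 + 29) + F(h(4), 115) = 4*(16 + 29) + (-328 + 14) = 4*45 - 314 = 180 - 314 = -134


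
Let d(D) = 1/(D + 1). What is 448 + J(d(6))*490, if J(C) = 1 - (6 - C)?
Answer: -1932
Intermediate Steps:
d(D) = 1/(1 + D)
J(C) = -5 + C (J(C) = 1 + (-6 + C) = -5 + C)
448 + J(d(6))*490 = 448 + (-5 + 1/(1 + 6))*490 = 448 + (-5 + 1/7)*490 = 448 - 34/7*490 = 448 - 2380 = -1932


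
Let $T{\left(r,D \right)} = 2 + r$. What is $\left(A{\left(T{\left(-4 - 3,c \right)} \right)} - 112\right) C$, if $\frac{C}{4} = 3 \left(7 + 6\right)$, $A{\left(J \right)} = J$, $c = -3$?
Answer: $-18252$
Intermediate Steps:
$C = 156$ ($C = 4 \cdot 3 \left(7 + 6\right) = 4 \cdot 3 \cdot 13 = 4 \cdot 39 = 156$)
$\left(A{\left(T{\left(-4 - 3,c \right)} \right)} - 112\right) C = \left(\left(2 - 7\right) - 112\right) 156 = \left(-5 - 112\right) 156 = \left(-117\right) 156 = -18252$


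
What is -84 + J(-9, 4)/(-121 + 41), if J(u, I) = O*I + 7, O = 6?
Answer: -6751/80 ≈ -84.387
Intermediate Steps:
J(u, I) = 7 + 6*I (J(u, I) = 6*I + 7 = 7 + 6*I)
-84 + J(-9, 4)/(-121 + 41) = -84 + (7 + 6*4)/(-121 + 41) = -84 + (7 + 24)/(-80) = -84 - 1/80*31 = -84 - 31/80 = -6751/80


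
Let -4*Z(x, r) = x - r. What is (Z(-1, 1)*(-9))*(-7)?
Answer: 63/2 ≈ 31.500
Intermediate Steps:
Z(x, r) = -x/4 + r/4 (Z(x, r) = -(x - r)/4 = -x/4 + r/4)
(Z(-1, 1)*(-9))*(-7) = ((-1/4*(-1) + (1/4)*1)*(-9))*(-7) = ((1/4 + 1/4)*(-9))*(-7) = ((1/2)*(-9))*(-7) = -9/2*(-7) = 63/2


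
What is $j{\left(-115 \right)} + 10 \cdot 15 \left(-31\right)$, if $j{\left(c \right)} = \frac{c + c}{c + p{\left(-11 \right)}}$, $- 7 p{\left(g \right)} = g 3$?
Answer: $- \frac{1794095}{386} \approx -4647.9$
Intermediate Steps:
$p{\left(g \right)} = - \frac{3 g}{7}$ ($p{\left(g \right)} = - \frac{g 3}{7} = - \frac{3 g}{7}$)
$j{\left(c \right)} = \frac{2 c}{\frac{33}{7} + c}$ ($j{\left(c \right)} = \frac{c + c}{c - - \frac{33}{7}} = \frac{2 c}{c + \frac{33}{7}} = \frac{2 c}{\frac{33}{7} + c}$)
$j{\left(-115 \right)} + 10 \cdot 15 \left(-31\right) = 14 \left(-115\right) \frac{1}{33 + 7 \left(-115\right)} + 10 \cdot 15 \left(-31\right) = 14 \left(-115\right) \frac{1}{33 - 805} + 150 \left(-31\right) = 14 \left(-115\right) \frac{1}{-772} - 4650 = 14 \left(-115\right) \left(- \frac{1}{772}\right) - 4650 = \frac{805}{386} - 4650 = - \frac{1794095}{386}$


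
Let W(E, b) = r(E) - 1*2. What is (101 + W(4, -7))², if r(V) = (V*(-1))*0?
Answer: 9801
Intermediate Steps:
r(V) = 0 (r(V) = -V*0 = 0)
W(E, b) = -2 (W(E, b) = 0 - 1*2 = 0 - 2 = -2)
(101 + W(4, -7))² = (101 - 2)² = 99² = 9801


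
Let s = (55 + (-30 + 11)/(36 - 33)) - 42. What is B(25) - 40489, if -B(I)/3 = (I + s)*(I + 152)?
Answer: -57304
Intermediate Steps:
s = 20/3 (s = (55 - 19/3) - 42 = 146/3 - 42 = 20/3 ≈ 6.6667)
B(I) = -3*(152 + I)*(20/3 + I) (B(I) = -3*(I + 20/3)*(I + 152) = -3*(20/3 + I)*(152 + I) = -3*(152 + I)*(20/3 + I))
B(25) - 40489 = (-3040 - 476*25 - 3*25**2) - 40489 = (-3040 - 11900 - 3*625) - 40489 = (-3040 - 11900 - 1875) - 40489 = -16815 - 40489 = -57304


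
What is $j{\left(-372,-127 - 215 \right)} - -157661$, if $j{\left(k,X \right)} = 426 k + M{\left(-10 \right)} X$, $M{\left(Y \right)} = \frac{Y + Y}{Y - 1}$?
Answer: $- \frac{15761}{11} \approx -1432.8$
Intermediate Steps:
$M{\left(Y \right)} = \frac{2 Y}{-1 + Y}$
$j{\left(k,X \right)} = 426 k + \frac{20 X}{11}$ ($j{\left(k,X \right)} = 426 k + 2 \left(-10\right) \frac{1}{-1 - 10} X = 426 k + 2 \left(-10\right) \frac{1}{-11} X = 426 k + 2 \left(-10\right) \left(- \frac{1}{11}\right) X = 426 k + \frac{20 X}{11}$)
$j{\left(-372,-127 - 215 \right)} - -157661 = \left(426 \left(-372\right) + \frac{20 \left(-127 - 215\right)}{11}\right) - -157661 = \left(-158472 + \frac{20 \left(-127 - 215\right)}{11}\right) + 157661 = \left(-158472 + \frac{20}{11} \left(-342\right)\right) + 157661 = \left(-158472 - \frac{6840}{11}\right) + 157661 = - \frac{1750032}{11} + 157661 = - \frac{15761}{11}$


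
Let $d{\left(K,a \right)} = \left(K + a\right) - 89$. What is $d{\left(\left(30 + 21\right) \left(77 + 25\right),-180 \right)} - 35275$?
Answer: $-30342$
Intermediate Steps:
$d{\left(K,a \right)} = -89 + K + a$
$d{\left(\left(30 + 21\right) \left(77 + 25\right),-180 \right)} - 35275 = \left(-89 + \left(30 + 21\right) \left(77 + 25\right) - 180\right) - 35275 = \left(-89 + 51 \cdot 102 - 180\right) - 35275 = \left(-89 + 5202 - 180\right) - 35275 = 4933 - 35275 = -30342$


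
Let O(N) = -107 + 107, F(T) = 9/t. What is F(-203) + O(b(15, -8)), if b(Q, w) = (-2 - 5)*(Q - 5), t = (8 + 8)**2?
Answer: 9/256 ≈ 0.035156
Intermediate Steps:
t = 256 (t = 16**2 = 256)
b(Q, w) = 35 - 7*Q (b(Q, w) = -7*(-5 + Q) = 35 - 7*Q)
F(T) = 9/256
O(N) = 0
F(-203) + O(b(15, -8)) = 9/256 + 0 = 9/256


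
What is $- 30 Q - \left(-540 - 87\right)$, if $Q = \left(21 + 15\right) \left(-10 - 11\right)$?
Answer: $23307$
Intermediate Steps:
$Q = -756$ ($Q = 36 \left(-21\right) = -756$)
$- 30 Q - \left(-540 - 87\right) = \left(-30\right) \left(-756\right) - \left(-540 - 87\right) = 22680 - \left(-540 - 87\right) = 22680 - -627 = 22680 + 627 = 23307$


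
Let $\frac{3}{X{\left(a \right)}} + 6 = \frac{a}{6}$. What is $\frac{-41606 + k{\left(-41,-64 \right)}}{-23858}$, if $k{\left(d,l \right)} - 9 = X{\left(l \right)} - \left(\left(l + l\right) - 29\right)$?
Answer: $\frac{2072009}{1192900} \approx 1.737$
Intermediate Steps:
$X{\left(a \right)} = \frac{3}{-6 + \frac{a}{6}}$
$k{\left(d,l \right)} = 38 - 2 l + \frac{18}{-36 + l}$ ($k{\left(d,l \right)} = 9 - \left(-29 - \frac{18}{-36 + l} + 2 l\right) = 9 + \left(29 - 2 l + \frac{18}{-36 + l}\right) = 38 - 2 l + \frac{18}{-36 + l}$)
$\frac{-41606 + k{\left(-41,-64 \right)}}{-23858} = \frac{-41606 + \frac{2 \left(9 + \left(-36 - 64\right) \left(19 - -64\right)\right)}{-36 - 64}}{-23858} = \left(-41606 + \frac{2 \left(9 - 100 \left(19 + 64\right)\right)}{-100}\right) \left(- \frac{1}{23858}\right) = \left(-41606 + 2 \left(- \frac{1}{100}\right) \left(9 - 8300\right)\right) \left(- \frac{1}{23858}\right) = \left(-41606 + 2 \left(- \frac{1}{100}\right) \left(-8291\right)\right) \left(- \frac{1}{23858}\right) = \left(-41606 + \frac{8291}{50}\right) \left(- \frac{1}{23858}\right) = \left(- \frac{2072009}{50}\right) \left(- \frac{1}{23858}\right) = \frac{2072009}{1192900}$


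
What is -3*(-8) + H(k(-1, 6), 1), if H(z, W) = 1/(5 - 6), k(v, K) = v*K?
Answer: 23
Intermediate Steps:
k(v, K) = K*v
H(z, W) = -1 (H(z, W) = 1/(-1) = -1)
-3*(-8) + H(k(-1, 6), 1) = -3*(-8) - 1 = 24 - 1 = 23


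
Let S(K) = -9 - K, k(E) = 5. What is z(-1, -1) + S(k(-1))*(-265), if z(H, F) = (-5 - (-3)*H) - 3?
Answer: 3699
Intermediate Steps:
z(H, F) = -8 + 3*H (z(H, F) = (-5 + 3*H) - 3 = -8 + 3*H)
z(-1, -1) + S(k(-1))*(-265) = (-8 + 3*(-1)) + (-9 - 1*5)*(-265) = (-8 - 3) + (-9 - 5)*(-265) = -11 - 14*(-265) = -11 + 3710 = 3699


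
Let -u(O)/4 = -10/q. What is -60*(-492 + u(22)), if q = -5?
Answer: 30000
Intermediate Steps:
u(O) = -8 (u(O) = -(-40)/(-5) = -(-40)*(-1)/5 = -4*2 = -8)
-60*(-492 + u(22)) = -60*(-492 - 8) = -60*(-500) = 30000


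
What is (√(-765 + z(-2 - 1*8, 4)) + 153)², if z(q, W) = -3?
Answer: 22641 + 4896*I*√3 ≈ 22641.0 + 8480.1*I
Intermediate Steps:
(√(-765 + z(-2 - 1*8, 4)) + 153)² = (√(-765 - 3) + 153)² = (√(-768) + 153)² = (16*I*√3 + 153)² = (153 + 16*I*√3)²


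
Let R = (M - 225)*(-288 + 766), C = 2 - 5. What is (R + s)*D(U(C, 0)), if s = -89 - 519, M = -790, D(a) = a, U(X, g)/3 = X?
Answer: 4372002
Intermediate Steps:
C = -3
U(X, g) = 3*X
R = -485170 (R = (-790 - 225)*(-288 + 766) = -1015*478 = -485170)
s = -608
(R + s)*D(U(C, 0)) = (-485170 - 608)*(3*(-3)) = -485778*(-9) = 4372002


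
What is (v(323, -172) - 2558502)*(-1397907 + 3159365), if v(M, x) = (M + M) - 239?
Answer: -4505976902510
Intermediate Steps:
v(M, x) = -239 + 2*M (v(M, x) = 2*M - 239 = -239 + 2*M)
(v(323, -172) - 2558502)*(-1397907 + 3159365) = ((-239 + 2*323) - 2558502)*(-1397907 + 3159365) = ((-239 + 646) - 2558502)*1761458 = (407 - 2558502)*1761458 = -2558095*1761458 = -4505976902510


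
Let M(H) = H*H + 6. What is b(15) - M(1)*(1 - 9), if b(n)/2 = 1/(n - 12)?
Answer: 170/3 ≈ 56.667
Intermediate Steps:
M(H) = 6 + H² (M(H) = H² + 6 = 6 + H²)
b(n) = 2/(-12 + n) (b(n) = 2/(n - 12) = 2/(-12 + n))
b(15) - M(1)*(1 - 9) = 2/(-12 + 15) - (6 + 1²)*(1 - 9) = 2/3 - (6 + 1)*(-8) = 2*(⅓) - 7*(-8) = ⅔ - 1*(-56) = ⅔ + 56 = 170/3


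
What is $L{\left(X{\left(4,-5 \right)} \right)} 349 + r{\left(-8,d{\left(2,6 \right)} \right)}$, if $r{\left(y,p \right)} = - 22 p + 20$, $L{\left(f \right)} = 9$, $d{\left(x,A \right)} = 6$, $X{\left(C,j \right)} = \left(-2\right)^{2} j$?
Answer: $3029$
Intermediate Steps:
$X{\left(C,j \right)} = 4 j$
$r{\left(y,p \right)} = 20 - 22 p$
$L{\left(X{\left(4,-5 \right)} \right)} 349 + r{\left(-8,d{\left(2,6 \right)} \right)} = 9 \cdot 349 + \left(20 - 132\right) = 3141 + \left(20 - 132\right) = 3141 - 112 = 3029$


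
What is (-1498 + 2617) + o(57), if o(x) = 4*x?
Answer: 1347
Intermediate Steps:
(-1498 + 2617) + o(57) = (-1498 + 2617) + 4*57 = 1119 + 228 = 1347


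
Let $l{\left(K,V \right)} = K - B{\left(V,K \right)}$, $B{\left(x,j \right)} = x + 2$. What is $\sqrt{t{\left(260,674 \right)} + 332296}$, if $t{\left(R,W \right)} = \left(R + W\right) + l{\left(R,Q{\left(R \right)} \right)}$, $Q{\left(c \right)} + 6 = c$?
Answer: $99 \sqrt{34} \approx 577.26$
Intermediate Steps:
$B{\left(x,j \right)} = 2 + x$
$Q{\left(c \right)} = -6 + c$
$l{\left(K,V \right)} = -2 + K - V$ ($l{\left(K,V \right)} = K - \left(2 + V\right) = -2 + K - V$)
$t{\left(R,W \right)} = 4 + R + W$ ($t{\left(R,W \right)} = \left(R + W\right) - -4 = \left(R + W\right) + 4 = 4 + R + W$)
$\sqrt{t{\left(260,674 \right)} + 332296} = \sqrt{\left(4 + 260 + 674\right) + 332296} = \sqrt{938 + 332296} = \sqrt{333234} = 99 \sqrt{34}$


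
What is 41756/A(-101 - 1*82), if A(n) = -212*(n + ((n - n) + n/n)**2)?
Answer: 803/742 ≈ 1.0822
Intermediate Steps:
A(n) = -212 - 212*n (A(n) = -212*(n + (0 + 1)**2) = -212*(n + 1**2) = -212*(n + 1) = -212*(1 + n) = -212 - 212*n)
41756/A(-101 - 1*82) = 41756/(-212 - 212*(-101 - 1*82)) = 41756/(-212 - 212*(-101 - 82)) = 41756/(-212 - 212*(-183)) = 41756/(-212 + 38796) = 41756/38584 = 41756*(1/38584) = 803/742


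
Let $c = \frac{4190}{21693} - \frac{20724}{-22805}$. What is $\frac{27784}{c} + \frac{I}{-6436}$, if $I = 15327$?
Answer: $\frac{44227203859385373}{1754191918676} \approx 25212.0$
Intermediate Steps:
$c = \frac{545118682}{494708865}$ ($c = 4190 \cdot \frac{1}{21693} - - \frac{20724}{22805} = \frac{4190}{21693} + \frac{20724}{22805} = \frac{545118682}{494708865} \approx 1.1019$)
$\frac{27784}{c} + \frac{I}{-6436} = \frac{27784}{\frac{545118682}{494708865}} + \frac{15327}{-6436} = 27784 \cdot \frac{494708865}{545118682} + 15327 \left(- \frac{1}{6436}\right) = \frac{6872495552580}{272559341} - \frac{15327}{6436} = \frac{44227203859385373}{1754191918676}$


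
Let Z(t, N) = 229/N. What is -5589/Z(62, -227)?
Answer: 1268703/229 ≈ 5540.2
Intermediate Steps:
-5589/Z(62, -227) = -5589/(229/(-227)) = -5589/(229*(-1/227)) = -5589/(-229/227) = -5589*(-227/229) = 1268703/229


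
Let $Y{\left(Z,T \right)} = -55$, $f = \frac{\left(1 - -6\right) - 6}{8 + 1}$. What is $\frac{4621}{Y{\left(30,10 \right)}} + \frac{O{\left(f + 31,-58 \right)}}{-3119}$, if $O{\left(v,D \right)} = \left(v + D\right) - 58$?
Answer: $- \frac{129674071}{1543905} \approx -83.991$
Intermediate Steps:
$f = \frac{1}{9}$ ($f = \frac{\left(1 + 6\right) - 6}{9} = \left(7 - 6\right) \frac{1}{9} = 1 \cdot \frac{1}{9} = \frac{1}{9} \approx 0.11111$)
$O{\left(v,D \right)} = -58 + D + v$ ($O{\left(v,D \right)} = \left(D + v\right) - 58 = -58 + D + v$)
$\frac{4621}{Y{\left(30,10 \right)}} + \frac{O{\left(f + 31,-58 \right)}}{-3119} = \frac{4621}{-55} + \frac{-58 - 58 + \left(\frac{1}{9} + 31\right)}{-3119} = 4621 \left(- \frac{1}{55}\right) + \left(-58 - 58 + \frac{280}{9}\right) \left(- \frac{1}{3119}\right) = - \frac{4621}{55} - - \frac{764}{28071} = - \frac{4621}{55} + \frac{764}{28071} = - \frac{129674071}{1543905}$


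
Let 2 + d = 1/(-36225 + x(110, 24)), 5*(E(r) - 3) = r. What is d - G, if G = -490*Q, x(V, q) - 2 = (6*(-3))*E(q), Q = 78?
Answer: 6948682101/181817 ≈ 38218.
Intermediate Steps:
E(r) = 3 + r/5
x(V, q) = -52 - 18*q/5 (x(V, q) = 2 + (6*(-3))*(3 + q/5) = 2 - 18*(3 + q/5) = 2 + (-54 - 18*q/5) = -52 - 18*q/5)
G = -38220 (G = -490*78 = -38220)
d = -363639/181817 (d = -2 + 1/(-36225 + (-52 - 18/5*24)) = -2 + 1/(-36225 + (-52 - 432/5)) = -2 + 1/(-36225 - 692/5) = -2 + 1/(-181817/5) = -2 - 5/181817 = -363639/181817 ≈ -2.0000)
d - G = -363639/181817 - 1*(-38220) = -363639/181817 + 38220 = 6948682101/181817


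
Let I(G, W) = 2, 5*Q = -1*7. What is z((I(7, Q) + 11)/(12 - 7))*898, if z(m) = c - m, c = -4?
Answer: -29634/5 ≈ -5926.8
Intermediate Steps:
Q = -7/5 (Q = (-1*7)/5 = (1/5)*(-7) = -7/5 ≈ -1.4000)
z(m) = -4 - m
z((I(7, Q) + 11)/(12 - 7))*898 = (-4 - (2 + 11)/(12 - 7))*898 = (-4 - 13/5)*898 = -33/5*898 = -29634/5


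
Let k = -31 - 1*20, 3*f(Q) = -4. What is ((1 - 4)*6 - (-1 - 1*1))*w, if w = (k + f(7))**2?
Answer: -394384/9 ≈ -43820.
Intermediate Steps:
f(Q) = -4/3 (f(Q) = (1/3)*(-4) = -4/3)
k = -51 (k = -31 - 20 = -51)
w = 24649/9 (w = (-51 - 4/3)**2 = (-157/3)**2 = 24649/9 ≈ 2738.8)
((1 - 4)*6 - (-1 - 1*1))*w = ((1 - 4)*6 - (-1 - 1*1))*(24649/9) = (-3*6 - (-1 - 1))*(24649/9) = (-18 - 1*(-2))*(24649/9) = (-18 + 2)*(24649/9) = -16*24649/9 = -394384/9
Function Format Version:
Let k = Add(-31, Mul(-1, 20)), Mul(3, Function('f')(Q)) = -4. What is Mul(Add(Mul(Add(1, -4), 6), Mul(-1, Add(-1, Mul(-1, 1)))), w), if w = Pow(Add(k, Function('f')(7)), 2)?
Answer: Rational(-394384, 9) ≈ -43820.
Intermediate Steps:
Function('f')(Q) = Rational(-4, 3) (Function('f')(Q) = Mul(Rational(1, 3), -4) = Rational(-4, 3))
k = -51 (k = Add(-31, -20) = -51)
w = Rational(24649, 9) (w = Pow(Add(-51, Rational(-4, 3)), 2) = Pow(Rational(-157, 3), 2) = Rational(24649, 9) ≈ 2738.8)
Mul(Add(Mul(Add(1, -4), 6), Mul(-1, Add(-1, Mul(-1, 1)))), w) = Mul(Add(Mul(Add(1, -4), 6), Mul(-1, Add(-1, Mul(-1, 1)))), Rational(24649, 9)) = Mul(Add(Mul(-3, 6), Mul(-1, Add(-1, -1))), Rational(24649, 9)) = Mul(Add(-18, Mul(-1, -2)), Rational(24649, 9)) = Mul(Add(-18, 2), Rational(24649, 9)) = Mul(-16, Rational(24649, 9)) = Rational(-394384, 9)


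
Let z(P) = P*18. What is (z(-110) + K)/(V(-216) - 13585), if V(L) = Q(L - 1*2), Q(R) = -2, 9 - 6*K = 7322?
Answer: 19193/81522 ≈ 0.23543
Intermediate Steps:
K = -7313/6 (K = 3/2 - 1/6*7322 = 3/2 - 3661/3 = -7313/6 ≈ -1218.8)
z(P) = 18*P
V(L) = -2
(z(-110) + K)/(V(-216) - 13585) = (18*(-110) - 7313/6)/(-2 - 13585) = (-1980 - 7313/6)/(-13587) = -19193/6*(-1/13587) = 19193/81522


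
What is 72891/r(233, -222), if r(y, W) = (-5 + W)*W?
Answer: 24297/16798 ≈ 1.4464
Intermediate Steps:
r(y, W) = W*(-5 + W)
72891/r(233, -222) = 72891/((-222*(-5 - 222))) = 72891/((-222*(-227))) = 72891/50394 = 72891*(1/50394) = 24297/16798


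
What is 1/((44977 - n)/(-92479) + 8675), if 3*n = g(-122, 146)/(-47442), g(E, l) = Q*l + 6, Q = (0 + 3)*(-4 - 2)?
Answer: 2193694359/19029231665345 ≈ 0.00011528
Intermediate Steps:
Q = -18 (Q = 3*(-6) = -18)
g(E, l) = 6 - 18*l (g(E, l) = -18*l + 6 = 6 - 18*l)
n = 437/23721 (n = ((6 - 18*146)/(-47442))/3 = ((6 - 2628)*(-1/47442))/3 = (-2622*(-1/47442))/3 = (⅓)*(437/7907) = 437/23721 ≈ 0.018422)
1/((44977 - n)/(-92479) + 8675) = 1/((44977 - 1*437/23721)/(-92479) + 8675) = 1/((44977 - 437/23721)*(-1/92479) + 8675) = 1/((1066898980/23721)*(-1/92479) + 8675) = 1/(-1066898980/2193694359 + 8675) = 1/(19029231665345/2193694359) = 2193694359/19029231665345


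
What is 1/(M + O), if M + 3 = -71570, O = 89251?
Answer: 1/17678 ≈ 5.6567e-5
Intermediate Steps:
M = -71573 (M = -3 - 71570 = -71573)
1/(M + O) = 1/(-71573 + 89251) = 1/17678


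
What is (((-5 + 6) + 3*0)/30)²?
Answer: 1/900 ≈ 0.0011111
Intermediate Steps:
(((-5 + 6) + 3*0)/30)² = ((1 + 0)*(1/30))² = (1*(1/30))² = (1/30)² = 1/900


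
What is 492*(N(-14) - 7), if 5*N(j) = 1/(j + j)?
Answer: -120663/35 ≈ -3447.5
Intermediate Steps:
N(j) = 1/(10*j) (N(j) = 1/(5*(j + j)) = 1/(5*((2*j))) = (1/(2*j))/5 = 1/(10*j))
492*(N(-14) - 7) = 492*((1/10)/(-14) - 7) = 492*((1/10)*(-1/14) - 7) = 492*(-1/140 - 7) = 492*(-981/140) = -120663/35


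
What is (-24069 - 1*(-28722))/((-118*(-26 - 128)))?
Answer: 423/1652 ≈ 0.25605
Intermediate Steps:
(-24069 - 1*(-28722))/((-118*(-26 - 128))) = (-24069 + 28722)/((-118*(-154))) = 4653/18172 = 4653*(1/18172) = 423/1652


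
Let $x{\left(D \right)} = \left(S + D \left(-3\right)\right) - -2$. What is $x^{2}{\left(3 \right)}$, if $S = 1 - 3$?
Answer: $81$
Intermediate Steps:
$S = -2$
$x{\left(D \right)} = - 3 D$ ($x{\left(D \right)} = \left(-2 + D \left(-3\right)\right) - -2 = \left(-2 - 3 D\right) + 2 = - 3 D$)
$x^{2}{\left(3 \right)} = \left(\left(-3\right) 3\right)^{2} = \left(-9\right)^{2} = 81$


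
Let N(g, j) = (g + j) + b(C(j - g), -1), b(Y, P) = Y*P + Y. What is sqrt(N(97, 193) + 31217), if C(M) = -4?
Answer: 7*sqrt(643) ≈ 177.50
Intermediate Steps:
b(Y, P) = Y + P*Y (b(Y, P) = P*Y + Y = Y + P*Y)
N(g, j) = g + j (N(g, j) = (g + j) - 4*(1 - 1) = (g + j) - 4*0 = (g + j) + 0 = g + j)
sqrt(N(97, 193) + 31217) = sqrt((97 + 193) + 31217) = sqrt(290 + 31217) = sqrt(31507) = 7*sqrt(643)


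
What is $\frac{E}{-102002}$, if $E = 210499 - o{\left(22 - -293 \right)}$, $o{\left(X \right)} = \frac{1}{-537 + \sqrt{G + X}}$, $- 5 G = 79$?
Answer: $- \frac{151596013418}{73459239349} - \frac{\sqrt{1870}}{73459239349} \approx -2.0637$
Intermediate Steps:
$G = - \frac{79}{5}$ ($G = \left(- \frac{1}{5}\right) 79 = - \frac{79}{5} \approx -15.8$)
$o{\left(X \right)} = \frac{1}{-537 + \sqrt{- \frac{79}{5} + X}}$
$E = 210499 - \frac{5}{-2685 + 2 \sqrt{1870}}$ ($E = 210499 - \frac{5}{-2685 + \sqrt{5} \sqrt{-79 + 5 \left(22 - -293\right)}} = 210499 - \frac{5}{-2685 + \sqrt{5} \sqrt{-79 + 5 \left(22 + 293\right)}} = 210499 - \frac{5}{-2685 + \sqrt{5} \sqrt{-79 + 5 \cdot 315}} = 210499 - \frac{5}{-2685 + \sqrt{5} \sqrt{-79 + 1575}} = 210499 - \frac{5}{-2685 + \sqrt{5} \sqrt{1496}} = 210499 - \frac{5}{-2685 + \sqrt{5} \cdot 2 \sqrt{374}} = 210499 - \frac{5}{-2685 + 2 \sqrt{1870}} \approx 2.105 \cdot 10^{5}$)
$\frac{E}{-102002} = \frac{\frac{303192026836}{1440349} + \frac{2 \sqrt{1870}}{1440349}}{-102002} = \left(\frac{303192026836}{1440349} + \frac{2 \sqrt{1870}}{1440349}\right) \left(- \frac{1}{102002}\right) = - \frac{151596013418}{73459239349} - \frac{\sqrt{1870}}{73459239349}$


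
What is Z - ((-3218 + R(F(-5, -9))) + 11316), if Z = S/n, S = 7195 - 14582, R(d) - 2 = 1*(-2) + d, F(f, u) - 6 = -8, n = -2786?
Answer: -22548069/2786 ≈ -8093.4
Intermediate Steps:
F(f, u) = -2 (F(f, u) = 6 - 8 = -2)
R(d) = d (R(d) = 2 + (1*(-2) + d) = 2 + (-2 + d) = d)
S = -7387
Z = 7387/2786 (Z = -7387/(-2786) = -7387*(-1/2786) = 7387/2786 ≈ 2.6515)
Z - ((-3218 + R(F(-5, -9))) + 11316) = 7387/2786 - ((-3218 - 2) + 11316) = 7387/2786 - (-3220 + 11316) = 7387/2786 - 1*8096 = 7387/2786 - 8096 = -22548069/2786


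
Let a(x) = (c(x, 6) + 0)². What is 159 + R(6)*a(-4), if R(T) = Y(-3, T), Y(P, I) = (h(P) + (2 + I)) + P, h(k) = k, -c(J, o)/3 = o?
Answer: 807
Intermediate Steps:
c(J, o) = -3*o
a(x) = 324 (a(x) = (-3*6 + 0)² = (-18 + 0)² = (-18)² = 324)
Y(P, I) = 2 + I + 2*P (Y(P, I) = (P + (2 + I)) + P = (2 + I + P) + P = 2 + I + 2*P)
R(T) = -4 + T (R(T) = 2 + T + 2*(-3) = 2 + T - 6 = -4 + T)
159 + R(6)*a(-4) = 159 + (-4 + 6)*324 = 159 + 2*324 = 159 + 648 = 807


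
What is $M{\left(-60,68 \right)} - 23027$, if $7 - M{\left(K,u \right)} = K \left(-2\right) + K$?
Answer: $-23080$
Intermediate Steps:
$M{\left(K,u \right)} = 7 + K$ ($M{\left(K,u \right)} = 7 - \left(K \left(-2\right) + K\right) = 7 - \left(- 2 K + K\right) = 7 - - K = 7 + K$)
$M{\left(-60,68 \right)} - 23027 = \left(7 - 60\right) - 23027 = -53 - 23027 = -23080$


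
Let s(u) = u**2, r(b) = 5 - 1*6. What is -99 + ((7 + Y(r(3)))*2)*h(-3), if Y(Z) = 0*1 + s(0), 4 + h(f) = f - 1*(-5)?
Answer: -127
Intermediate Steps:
r(b) = -1 (r(b) = 5 - 6 = -1)
h(f) = 1 + f (h(f) = -4 + (f - 1*(-5)) = -4 + (f + 5) = -4 + (5 + f) = 1 + f)
Y(Z) = 0 (Y(Z) = 0*1 + 0**2 = 0 + 0 = 0)
-99 + ((7 + Y(r(3)))*2)*h(-3) = -99 + ((7 + 0)*2)*(1 - 3) = -99 + (7*2)*(-2) = -99 + 14*(-2) = -99 - 28 = -127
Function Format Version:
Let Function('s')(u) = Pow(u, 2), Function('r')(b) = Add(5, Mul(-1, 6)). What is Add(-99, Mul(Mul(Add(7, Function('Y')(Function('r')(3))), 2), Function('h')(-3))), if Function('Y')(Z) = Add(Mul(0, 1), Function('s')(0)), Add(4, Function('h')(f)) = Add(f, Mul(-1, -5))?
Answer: -127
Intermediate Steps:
Function('r')(b) = -1 (Function('r')(b) = Add(5, -6) = -1)
Function('h')(f) = Add(1, f) (Function('h')(f) = Add(-4, Add(f, Mul(-1, -5))) = Add(-4, Add(f, 5)) = Add(-4, Add(5, f)) = Add(1, f))
Function('Y')(Z) = 0 (Function('Y')(Z) = Add(Mul(0, 1), Pow(0, 2)) = Add(0, 0) = 0)
Add(-99, Mul(Mul(Add(7, Function('Y')(Function('r')(3))), 2), Function('h')(-3))) = Add(-99, Mul(Mul(Add(7, 0), 2), Add(1, -3))) = Add(-99, Mul(Mul(7, 2), -2)) = Add(-99, Mul(14, -2)) = Add(-99, -28) = -127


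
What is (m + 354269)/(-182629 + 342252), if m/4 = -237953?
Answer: -597543/159623 ≈ -3.7435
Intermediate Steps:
m = -951812 (m = 4*(-237953) = -951812)
(m + 354269)/(-182629 + 342252) = (-951812 + 354269)/(-182629 + 342252) = -597543/159623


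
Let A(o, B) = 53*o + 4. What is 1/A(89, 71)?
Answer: 1/4721 ≈ 0.00021182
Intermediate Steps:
A(o, B) = 4 + 53*o
1/A(89, 71) = 1/(4 + 53*89) = 1/(4 + 4717) = 1/4721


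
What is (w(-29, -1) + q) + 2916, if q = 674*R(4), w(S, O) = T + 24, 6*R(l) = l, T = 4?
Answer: 10180/3 ≈ 3393.3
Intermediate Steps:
R(l) = l/6
w(S, O) = 28 (w(S, O) = 4 + 24 = 28)
q = 1348/3 (q = 674*((⅙)*4) = 674*(⅔) = 1348/3 ≈ 449.33)
(w(-29, -1) + q) + 2916 = (28 + 1348/3) + 2916 = 1432/3 + 2916 = 10180/3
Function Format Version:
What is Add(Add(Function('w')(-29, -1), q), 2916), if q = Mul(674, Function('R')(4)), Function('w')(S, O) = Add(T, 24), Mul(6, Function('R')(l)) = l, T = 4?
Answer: Rational(10180, 3) ≈ 3393.3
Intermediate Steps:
Function('R')(l) = Mul(Rational(1, 6), l)
Function('w')(S, O) = 28 (Function('w')(S, O) = Add(4, 24) = 28)
q = Rational(1348, 3) (q = Mul(674, Mul(Rational(1, 6), 4)) = Mul(674, Rational(2, 3)) = Rational(1348, 3) ≈ 449.33)
Add(Add(Function('w')(-29, -1), q), 2916) = Add(Add(28, Rational(1348, 3)), 2916) = Add(Rational(1432, 3), 2916) = Rational(10180, 3)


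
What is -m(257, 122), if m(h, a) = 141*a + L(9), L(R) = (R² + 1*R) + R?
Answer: -17301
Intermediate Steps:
L(R) = R² + 2*R (L(R) = (R² + R) + R = (R + R²) + R = R² + 2*R)
m(h, a) = 99 + 141*a (m(h, a) = 141*a + 9*(2 + 9) = 141*a + 9*11 = 141*a + 99 = 99 + 141*a)
-m(257, 122) = -(99 + 141*122) = -(99 + 17202) = -1*17301 = -17301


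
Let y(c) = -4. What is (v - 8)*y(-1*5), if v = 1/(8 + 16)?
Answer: 191/6 ≈ 31.833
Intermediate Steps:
v = 1/24 ≈ 0.041667
(v - 8)*y(-1*5) = (1/24 - 8)*(-4) = -191/24*(-4) = 191/6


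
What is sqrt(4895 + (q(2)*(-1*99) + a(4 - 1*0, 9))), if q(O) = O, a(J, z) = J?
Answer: sqrt(4701) ≈ 68.564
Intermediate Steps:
sqrt(4895 + (q(2)*(-1*99) + a(4 - 1*0, 9))) = sqrt(4895 + (2*(-1*99) + (4 - 1*0))) = sqrt(4895 + (2*(-99) + (4 + 0))) = sqrt(4895 + (-198 + 4)) = sqrt(4895 - 194) = sqrt(4701)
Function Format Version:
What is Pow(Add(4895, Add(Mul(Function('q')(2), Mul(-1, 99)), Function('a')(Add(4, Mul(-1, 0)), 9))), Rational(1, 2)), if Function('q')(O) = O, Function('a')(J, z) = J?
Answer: Pow(4701, Rational(1, 2)) ≈ 68.564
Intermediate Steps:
Pow(Add(4895, Add(Mul(Function('q')(2), Mul(-1, 99)), Function('a')(Add(4, Mul(-1, 0)), 9))), Rational(1, 2)) = Pow(Add(4895, Add(Mul(2, Mul(-1, 99)), Add(4, Mul(-1, 0)))), Rational(1, 2)) = Pow(Add(4895, Add(Mul(2, -99), Add(4, 0))), Rational(1, 2)) = Pow(Add(4895, Add(-198, 4)), Rational(1, 2)) = Pow(Add(4895, -194), Rational(1, 2)) = Pow(4701, Rational(1, 2))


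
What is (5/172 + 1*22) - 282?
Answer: -44715/172 ≈ -259.97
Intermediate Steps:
(5/172 + 1*22) - 282 = (5*(1/172) + 22) - 282 = (5/172 + 22) - 282 = 3789/172 - 282 = -44715/172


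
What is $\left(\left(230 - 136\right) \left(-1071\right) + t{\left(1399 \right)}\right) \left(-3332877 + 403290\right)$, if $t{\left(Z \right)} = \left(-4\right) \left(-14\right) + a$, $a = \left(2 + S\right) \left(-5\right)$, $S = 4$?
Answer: $294857072376$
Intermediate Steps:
$a = -30$ ($a = \left(2 + 4\right) \left(-5\right) = 6 \left(-5\right) = -30$)
$t{\left(Z \right)} = 26$ ($t{\left(Z \right)} = \left(-4\right) \left(-14\right) - 30 = 56 - 30 = 26$)
$\left(\left(230 - 136\right) \left(-1071\right) + t{\left(1399 \right)}\right) \left(-3332877 + 403290\right) = \left(\left(230 - 136\right) \left(-1071\right) + 26\right) \left(-3332877 + 403290\right) = \left(94 \left(-1071\right) + 26\right) \left(-2929587\right) = \left(-100674 + 26\right) \left(-2929587\right) = \left(-100648\right) \left(-2929587\right) = 294857072376$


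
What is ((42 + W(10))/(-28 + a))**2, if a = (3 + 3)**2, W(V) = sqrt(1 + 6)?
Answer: (42 + sqrt(7))**2/64 ≈ 31.144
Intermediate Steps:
W(V) = sqrt(7)
a = 36 (a = 6**2 = 36)
((42 + W(10))/(-28 + a))**2 = ((42 + sqrt(7))/(-28 + 36))**2 = ((42 + sqrt(7))/8)**2 = ((42 + sqrt(7))*(1/8))**2 = (21/4 + sqrt(7)/8)**2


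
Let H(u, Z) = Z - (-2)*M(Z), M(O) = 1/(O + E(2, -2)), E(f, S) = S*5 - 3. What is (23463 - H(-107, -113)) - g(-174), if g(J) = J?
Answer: 1496251/63 ≈ 23750.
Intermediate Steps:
E(f, S) = -3 + 5*S (E(f, S) = 5*S - 3 = -3 + 5*S)
M(O) = 1/(-13 + O) (M(O) = 1/(O + (-3 + 5*(-2))) = 1/(O + (-3 - 10)) = 1/(O - 13) = 1/(-13 + O))
H(u, Z) = Z + 2/(-13 + Z) (H(u, Z) = Z - (-2)/(-13 + Z) = Z + 2/(-13 + Z))
(23463 - H(-107, -113)) - g(-174) = (23463 - (2 - 113*(-13 - 113))/(-13 - 113)) - 1*(-174) = (23463 - (2 - 113*(-126))/(-126)) + 174 = (23463 - (-1)*(2 + 14238)/126) + 174 = (23463 - (-1)*14240/126) + 174 = (23463 - 1*(-7120/63)) + 174 = (23463 + 7120/63) + 174 = 1485289/63 + 174 = 1496251/63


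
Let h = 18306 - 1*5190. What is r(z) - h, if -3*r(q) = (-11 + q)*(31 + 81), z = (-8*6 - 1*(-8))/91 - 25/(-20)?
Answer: -496688/39 ≈ -12736.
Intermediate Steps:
z = 295/364 (z = (-48 + 8)*(1/91) - 25*(-1/20) = -40*1/91 + 5/4 = -40/91 + 5/4 = 295/364 ≈ 0.81044)
h = 13116 (h = 18306 - 5190 = 13116)
r(q) = 1232/3 - 112*q/3 (r(q) = -(-11 + q)*(31 + 81)/3 = -(-11 + q)*112/3 = -(-1232 + 112*q)/3 = 1232/3 - 112*q/3)
r(z) - h = (1232/3 - 112/3*295/364) - 1*13116 = (1232/3 - 1180/39) - 13116 = 14836/39 - 13116 = -496688/39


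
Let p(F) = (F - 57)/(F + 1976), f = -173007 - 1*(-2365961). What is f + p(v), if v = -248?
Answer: 3789424207/1728 ≈ 2.1930e+6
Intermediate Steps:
f = 2192954 (f = -173007 + 2365961 = 2192954)
p(F) = (-57 + F)/(1976 + F)
f + p(v) = 2192954 + (-57 - 248)/(1976 - 248) = 2192954 - 305/1728 = 3789424207/1728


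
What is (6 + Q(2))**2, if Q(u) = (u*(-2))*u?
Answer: 4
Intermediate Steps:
Q(u) = -2*u**2 (Q(u) = (-2*u)*u = -2*u**2)
(6 + Q(2))**2 = (6 - 2*2**2)**2 = (6 - 2*4)**2 = (6 - 8)**2 = (-2)**2 = 4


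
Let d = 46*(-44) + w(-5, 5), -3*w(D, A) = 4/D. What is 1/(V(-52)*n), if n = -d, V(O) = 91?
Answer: 15/2762396 ≈ 5.4301e-6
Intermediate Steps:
w(D, A) = -4/(3*D)
d = -30356/15 (d = 46*(-44) - 4/3/(-5) = -2024 - 4/3*(-1/5) = -2024 + 4/15 = -30356/15 ≈ -2023.7)
n = 30356/15 (n = -1*(-30356/15) = 30356/15 ≈ 2023.7)
1/(V(-52)*n) = 1/(91*(30356/15)) = (1/91)*(15/30356) = 15/2762396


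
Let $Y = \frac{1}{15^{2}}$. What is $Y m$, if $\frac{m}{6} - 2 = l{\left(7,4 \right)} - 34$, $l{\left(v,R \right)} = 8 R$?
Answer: $0$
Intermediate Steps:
$m = 0$ ($m = 12 + 6 \left(8 \cdot 4 - 34\right) = 12 + 6 \left(32 - 34\right) = 12 + 6 \left(-2\right) = 12 - 12 = 0$)
$Y = \frac{1}{225} \approx 0.0044444$
$Y m = \frac{1}{225} \cdot 0 = 0$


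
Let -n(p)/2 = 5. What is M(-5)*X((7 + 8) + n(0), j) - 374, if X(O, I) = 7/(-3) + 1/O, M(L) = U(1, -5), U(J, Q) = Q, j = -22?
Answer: -1090/3 ≈ -363.33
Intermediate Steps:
n(p) = -10 (n(p) = -2*5 = -10)
M(L) = -5
X(O, I) = -7/3 + 1/O (X(O, I) = 7*(-1/3) + 1/O = -7/3 + 1/O)
M(-5)*X((7 + 8) + n(0), j) - 374 = -5*(-7/3 + 1/((7 + 8) - 10)) - 374 = -5*(-7/3 + 1/(15 - 10)) - 374 = -5*(-7/3 + 1/5) - 374 = -5*(-32/15) - 374 = 32/3 - 374 = -1090/3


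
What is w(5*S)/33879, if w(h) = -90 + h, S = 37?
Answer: 95/33879 ≈ 0.0028041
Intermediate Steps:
w(5*S)/33879 = (-90 + 5*37)/33879 = (-90 + 185)*(1/33879) = 95*(1/33879) = 95/33879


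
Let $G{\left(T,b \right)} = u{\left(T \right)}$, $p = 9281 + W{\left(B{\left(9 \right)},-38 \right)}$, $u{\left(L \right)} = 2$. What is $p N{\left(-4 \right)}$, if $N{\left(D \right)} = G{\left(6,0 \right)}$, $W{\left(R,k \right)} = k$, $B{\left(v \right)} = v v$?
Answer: $18486$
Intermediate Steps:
$B{\left(v \right)} = v^{2}$
$p = 9243$ ($p = 9281 - 38 = 9243$)
$G{\left(T,b \right)} = 2$
$N{\left(D \right)} = 2$
$p N{\left(-4 \right)} = 9243 \cdot 2 = 18486$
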